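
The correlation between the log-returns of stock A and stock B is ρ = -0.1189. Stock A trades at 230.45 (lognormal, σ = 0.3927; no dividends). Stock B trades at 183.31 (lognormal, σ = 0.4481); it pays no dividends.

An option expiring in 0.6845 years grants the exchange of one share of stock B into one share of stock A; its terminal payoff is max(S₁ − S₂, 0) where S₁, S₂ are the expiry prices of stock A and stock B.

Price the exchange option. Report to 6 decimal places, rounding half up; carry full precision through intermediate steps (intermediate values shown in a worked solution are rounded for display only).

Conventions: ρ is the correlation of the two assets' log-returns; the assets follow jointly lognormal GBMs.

σ_eff = √(σ₁² + σ₂² − 2ρσ₁σ₂) = √(0.3927² + 0.4481² − 2·-0.1189·0.3927·0.4481) = 0.629962
d₁ = (ln(S₁/S₂) + (q₂ − q₁ + σ_eff²/2)T) / (σ_eff√T) = (ln(230.45/183.31) + (0.0 − 0.0 + 0.198426)·0.6845) / 0.521196 = 0.699694
d₂ = d₁ − σ_eff√T = 0.699694 − 0.521196 = 0.178498
N(d₁) = 0.757941,  N(d₂) = 0.570834
V = S₁·e^{−q₁T}·N(d₁) − S₂·e^{−q₂T}·N(d₂) = 174.667470 − 104.639597 = 70.027873
Key observation: pricing in stock B-units makes this a unit-strike call on the ratio S₁/S₂ — the risk-free rate cancels and cannot affect the value.

exchange price = 70.027873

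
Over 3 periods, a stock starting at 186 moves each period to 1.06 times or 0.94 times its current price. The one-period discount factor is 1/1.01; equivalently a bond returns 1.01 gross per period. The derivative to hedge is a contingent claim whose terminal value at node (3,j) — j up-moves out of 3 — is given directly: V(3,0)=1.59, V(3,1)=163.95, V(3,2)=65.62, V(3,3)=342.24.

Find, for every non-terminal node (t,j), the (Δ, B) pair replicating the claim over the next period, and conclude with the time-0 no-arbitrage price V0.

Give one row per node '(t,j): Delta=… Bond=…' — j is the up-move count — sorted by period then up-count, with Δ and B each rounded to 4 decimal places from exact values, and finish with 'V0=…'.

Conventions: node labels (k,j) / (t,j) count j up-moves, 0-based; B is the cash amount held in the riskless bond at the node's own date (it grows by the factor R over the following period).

(0,0): Delta=3.2727 Bond=-467.2463
(1,0): Delta=0.4856 Bond=15.3793
(1,1): Delta=5.0382 Bond=-819.9889
(2,0): Delta=8.2325 Bond=-1257.6535
(2,1): Delta=-4.4214 Bond=924.9521
(2,2): Delta=11.0301 Bond=-2080.4323
V0=141.4835

Under the risk-neutral measure, an up-move has probability p* = (R−d)/(u−d) = 0.5833 and values discount at R = 1.01.
At maturity the claim pays: V(3,0)=1.5900, V(3,1)=163.9500, V(3,2)=65.6200, V(3,3)=342.2400
  t=2,j=0: stock 164.3496 → up 174.2106 (V=163.9500), down 154.4886 (V=1.5900). Price 95.3465; hedge Δ=8.2325, bond B=-1257.6535.
  t=2,j=1: stock 185.3304 → up 196.4502 (V=65.6200), down 174.2106 (V=163.9500). Price 105.5355; hedge Δ=-4.4214, bond B=924.9521.
  t=2,j=2: stock 208.9896 → up 221.5290 (V=342.2400), down 196.4502 (V=65.6200). Price 224.7343; hedge Δ=11.0301, bond B=-2080.4323.
  t=1,j=0: stock 174.8400 → up 185.3304 (V=105.5355), down 164.3496 (V=95.3465). Price 100.2872; hedge Δ=0.4856, bond B=15.3793.
  t=1,j=1: stock 197.1600 → up 208.9896 (V=224.7343), down 185.3304 (V=105.5355). Price 173.3348; hedge Δ=5.0382, bond B=-819.9889.
  t=0,j=0: stock 186.0000 → up 197.1600 (V=173.3348), down 174.8400 (V=100.2872). Price 141.4835; hedge Δ=3.2727, bond B=-467.2463.
Sanity check at the root: Δ(0,0)·S0 + B(0,0) reproduces V0 = 141.4835.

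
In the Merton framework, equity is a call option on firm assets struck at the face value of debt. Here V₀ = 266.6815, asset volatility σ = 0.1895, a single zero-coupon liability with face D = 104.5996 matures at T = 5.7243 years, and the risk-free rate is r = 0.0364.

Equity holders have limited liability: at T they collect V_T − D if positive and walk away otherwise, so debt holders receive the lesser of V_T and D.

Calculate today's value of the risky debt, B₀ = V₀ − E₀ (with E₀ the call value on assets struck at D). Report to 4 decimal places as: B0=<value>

B0=84.8013

Work the structural quantities from V₀ = 266.6815 against face 104.5996:
d₁ = [ln(V₀/D) + (r + σ²/2)T] / (σ√T)
   = [ln(266.6815/104.5996) + (0.0364 + 0.5·0.1895²)·5.7243] / (0.1895·√5.7243)
   = [0.935915 + 0.311145] / 0.453388 = 2.750534
d₂ = d₁ − σ√T = 2.750534 − 0.453388 = 2.297146
N(d₁) = 0.997025,  N(d₂) = 0.989195,  e^(−rT) = 0.811911
E₀ = V₀·N(d₁) − D·e^(−rT)·N(d₂)
   = 266.6815·0.997025 − 104.5996·0.811911·0.989195 = 181.880218
B₀ = V₀ − E₀ = 266.6815 − 181.880218 = 84.801282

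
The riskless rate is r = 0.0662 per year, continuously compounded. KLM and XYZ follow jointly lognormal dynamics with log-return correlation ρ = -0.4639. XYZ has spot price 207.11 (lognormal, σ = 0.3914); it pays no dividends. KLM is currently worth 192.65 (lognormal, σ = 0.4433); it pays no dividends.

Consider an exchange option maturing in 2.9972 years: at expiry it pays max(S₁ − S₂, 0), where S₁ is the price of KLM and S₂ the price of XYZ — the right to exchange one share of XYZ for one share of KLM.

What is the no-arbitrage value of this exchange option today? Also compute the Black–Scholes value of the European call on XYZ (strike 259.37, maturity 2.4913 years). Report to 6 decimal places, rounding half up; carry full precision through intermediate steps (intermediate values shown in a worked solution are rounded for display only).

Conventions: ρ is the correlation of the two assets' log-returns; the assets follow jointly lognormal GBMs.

σ_eff = √(σ₁² + σ₂² − 2ρσ₁σ₂) = √(0.4433² + 0.3914² − 2·-0.4639·0.4433·0.3914) = 0.714625
d₁ = (ln(S₁/S₂) + (q₂ − q₁ + σ_eff²/2)T) / (σ_eff√T) = (ln(192.65/207.11) + (0.0 − 0.0 + 0.255345)·2.9972) / 1.237189 = 0.560095
d₂ = d₁ − σ_eff√T = 0.560095 − 1.237189 = -0.677094
N(d₁) = 0.712293,  N(d₂) = 0.249173
V = S₁·e^{−q₁T}·N(d₁) − S₂·e^{−q₂T}·N(d₂) = 137.223198 − 51.606237 = 85.616961
[vanilla: XYZ call K=259.37]
σ√T = 0.3914·√2.4913 = 0.617780
d₁ = (ln(S/K) + (r+σ²/2)T) / (σ√T) = (ln(207.11/259.37) + (0.0662+0.3914²/2)·2.4913) / 0.617780 = (-0.225006 + 0.355750) / 0.617780 = 0.211636
d₂ = d₁ − σ√T = 0.211636 − 0.617780 = -0.406144
e^{−rT} = 0.847958
N(d₁) = 0.583805,  N(d₂) = 0.342318
price = S·N(d₁) − K·e^{−rT}·N(d₂) = 120.911757 − 75.287770 = 45.623987

exchange price = 85.616961
price(XYZ call K=259.37) = 45.623987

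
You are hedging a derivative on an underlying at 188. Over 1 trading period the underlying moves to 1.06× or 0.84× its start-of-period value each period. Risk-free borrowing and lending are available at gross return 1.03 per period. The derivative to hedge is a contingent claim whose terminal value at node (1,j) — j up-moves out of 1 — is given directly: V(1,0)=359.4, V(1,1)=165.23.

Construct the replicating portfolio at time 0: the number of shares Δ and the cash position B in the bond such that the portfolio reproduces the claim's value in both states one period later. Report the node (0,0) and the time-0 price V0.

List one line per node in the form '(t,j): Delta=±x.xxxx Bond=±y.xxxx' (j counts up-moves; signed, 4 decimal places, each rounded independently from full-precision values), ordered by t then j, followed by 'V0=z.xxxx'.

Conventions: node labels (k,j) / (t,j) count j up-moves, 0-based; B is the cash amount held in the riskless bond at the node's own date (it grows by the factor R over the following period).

Since d<R<u, set p* = (R−d)/(u−d) = 0.8636; price each node as the discounted p*-expectation of its children.
Payoffs at expiry: V(1,0)=359.4000, V(1,1)=165.2300
Node (0,0) S=188.0000: V=(p*·165.2300+(1−p*)·359.4000)/1.03=186.1240; Δ=(165.2300−359.4000)/(199.2800−157.9200)=-4.6946; B=V−Δ·S=1068.7149
Sanity check at the root: Δ(0,0)·S0 + B(0,0) reproduces V0 = 186.1240.

(0,0): Delta=-4.6946 Bond=1068.7149
V0=186.1240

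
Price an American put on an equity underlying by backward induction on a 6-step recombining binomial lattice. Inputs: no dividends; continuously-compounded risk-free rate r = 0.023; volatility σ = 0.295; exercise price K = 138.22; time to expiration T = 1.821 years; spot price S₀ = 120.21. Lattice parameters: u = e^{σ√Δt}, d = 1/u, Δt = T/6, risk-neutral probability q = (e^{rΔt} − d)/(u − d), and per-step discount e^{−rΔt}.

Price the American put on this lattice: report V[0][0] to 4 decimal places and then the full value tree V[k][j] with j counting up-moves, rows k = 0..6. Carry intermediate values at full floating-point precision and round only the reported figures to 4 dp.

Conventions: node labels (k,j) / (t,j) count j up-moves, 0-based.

price = 28.4169
tree:
28.4169
38.9294 17.4840
51.3681 26.0705 8.4707
64.3958 37.4687 14.1475 2.4668
75.4694 51.3681 23.0120 4.7855 0.0000
84.8819 64.3958 36.0414 9.2837 0.0000 0.0000
92.8826 75.4694 51.3681 18.0100 0.0000 0.0000 0.0000

Δt=0.30350  u=1.17647  d=0.85000  q=0.48092  discount=0.99304
step 6 (expiry): payoffs max(K−S,0) = 92.8826 75.4694 51.3681 18.0100 0.0000 0.0000 0.0000
k=5: (k=5,j=0): S=53.3381, K−S=84.8819, hold=83.9204 ⇒ V=84.8819 exercise | (k=5,j=1): S=73.8242, K−S=64.3958, hold=63.4343 ⇒ V=64.3958 exercise | (k=5,j=2): S=102.1786, K−S=36.0414, hold=35.0799 ⇒ V=36.0414 exercise | (k=5,j=3): S=141.4234, K−S=0.0000, hold=9.2837 ⇒ V=9.2837 continue | (k=5,j=4): S=195.7413, K−S=0.0000, hold=0.0000 ⇒ V=0.0000 continue | (k=5,j=5): S=270.9217, K−S=0.0000, hold=0.0000 ⇒ V=0.0000 continue
k=4: (k=4,j=0): S=62.7506, K−S=75.4694, hold=74.5079 ⇒ V=75.4694 exercise | (k=4,j=1): S=86.8519, K−S=51.3681, hold=50.4066 ⇒ V=51.3681 exercise | (k=4,j=2): S=120.2100, K−S=18.0100, hold=23.0120 ⇒ V=23.0120 continue | (k=4,j=3): S=166.3803, K−S=0.0000, hold=4.7855 ⇒ V=4.7855 continue | (k=4,j=4): S=230.2837, K−S=0.0000, hold=0.0000 ⇒ V=0.0000 continue
k=3: (k=3,j=0): S=73.8242, K−S=64.3958, hold=63.4343 ⇒ V=64.3958 exercise | (k=3,j=1): S=102.1786, K−S=36.0414, hold=37.4687 ⇒ V=37.4687 continue | (k=3,j=2): S=141.4234, K−S=0.0000, hold=14.1475 ⇒ V=14.1475 continue | (k=3,j=3): S=195.7413, K−S=0.0000, hold=2.4668 ⇒ V=2.4668 continue
k=2: (k=2,j=0): S=86.8519, K−S=51.3681, hold=51.0883 ⇒ V=51.3681 exercise | (k=2,j=1): S=120.2100, K−S=18.0100, hold=26.0705 ⇒ V=26.0705 continue | (k=2,j=2): S=166.3803, K−S=0.0000, hold=8.4707 ⇒ V=8.4707 continue
k=1: (k=1,j=0): S=102.1786, K−S=36.0414, hold=38.9294 ⇒ V=38.9294 continue | (k=1,j=1): S=141.4234, K−S=0.0000, hold=17.4840 ⇒ V=17.4840 continue
k=0: (k=0,j=0): S=120.2100, K−S=18.0100, hold=28.4169 ⇒ V=28.4169 continue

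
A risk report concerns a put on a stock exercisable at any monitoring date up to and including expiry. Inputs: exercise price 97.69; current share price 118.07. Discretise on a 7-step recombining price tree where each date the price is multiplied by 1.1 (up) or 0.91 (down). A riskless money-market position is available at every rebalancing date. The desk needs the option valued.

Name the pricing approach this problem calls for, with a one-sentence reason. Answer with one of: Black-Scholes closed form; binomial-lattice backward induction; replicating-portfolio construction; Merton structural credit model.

Key observation: the put (strike 97.69 on spot 118.07) is American-style on a 7-step discrete price model, so the early-exercise decision at every node requires stepwise backward valuation — a closed form cannot price the exercise right.

framework: binomial-lattice backward induction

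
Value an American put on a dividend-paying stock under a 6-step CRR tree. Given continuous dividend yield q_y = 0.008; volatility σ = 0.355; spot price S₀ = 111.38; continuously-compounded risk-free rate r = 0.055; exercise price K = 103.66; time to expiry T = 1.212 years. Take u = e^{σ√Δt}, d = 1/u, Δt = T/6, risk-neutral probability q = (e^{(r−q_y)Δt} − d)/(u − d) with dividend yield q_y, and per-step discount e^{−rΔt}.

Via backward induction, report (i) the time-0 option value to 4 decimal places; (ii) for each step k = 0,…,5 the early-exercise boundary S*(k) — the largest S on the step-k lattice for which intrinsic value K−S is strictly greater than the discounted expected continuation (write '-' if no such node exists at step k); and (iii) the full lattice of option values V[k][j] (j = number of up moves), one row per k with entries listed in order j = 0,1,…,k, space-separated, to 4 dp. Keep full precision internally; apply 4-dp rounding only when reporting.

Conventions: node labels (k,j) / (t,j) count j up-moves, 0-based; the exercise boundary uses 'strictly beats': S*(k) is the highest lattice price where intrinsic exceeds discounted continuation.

price = 10.8126
boundary = - - - 69.0126 58.8350 69.0126
tree:
10.8126
16.5451 5.0918
24.4606 8.6826 1.4700
34.6474 14.4142 2.9143 0.0000
44.8250 23.0265 5.7777 0.0000 0.0000
53.5017 34.6474 11.4545 0.0000 0.0000 0.0000
60.8988 44.8250 22.7091 0.0000 0.0000 0.0000 0.0000

params: Δt=0.20200 u=1.17299 d=0.85253 q=0.48996 e^(-rΔt)=0.98895
t_6 payoffs: 60.8988 44.8250 22.7091 0.0000 0.0000 0.0000 0.0000
t_5: node(5,0) S=50.1583 payoff=53.5017 vs cont=52.4374 → 53.5017 [stop]  node(5,1) S=69.0126 payoff=34.6474 vs cont=33.6135 → 34.6474 [stop]  node(5,2) S=94.9542 payoff=8.7058 vs cont=11.4545 → 11.4545 [wait]  node(5,3) S=130.6472 payoff=0.0000 vs cont=0.0000 → 0.0000 [wait]  node(5,4) S=179.7570 payoff=0.0000 vs cont=0.0000 → 0.0000 [wait]  node(5,5) S=247.3269 payoff=0.0000 vs cont=0.0000 → 0.0000 [wait]  ⇒ S*(5)=69.0126
t_4: node(4,0) S=58.8350 payoff=44.8250 vs cont=43.7747 → 44.8250 [stop]  node(4,1) S=80.9509 payoff=22.7091 vs cont=23.0265 → 23.0265 [wait]  node(4,2) S=111.3800 payoff=0.0000 vs cont=5.7777 → 5.7777 [wait]  node(4,3) S=153.2473 payoff=0.0000 vs cont=0.0000 → 0.0000 [wait]  node(4,4) S=210.8524 payoff=0.0000 vs cont=0.0000 → 0.0000 [wait]  ⇒ S*(4)=58.8350
t_3: node(3,0) S=69.0126 payoff=34.6474 vs cont=33.7673 → 34.6474 [stop]  node(3,1) S=94.9542 payoff=8.7058 vs cont=14.4142 → 14.4142 [wait]  node(3,2) S=130.6472 payoff=0.0000 vs cont=2.9143 → 2.9143 [wait]  node(3,3) S=179.7570 payoff=0.0000 vs cont=0.0000 → 0.0000 [wait]  ⇒ S*(3)=69.0126
t_2: node(2,0) S=80.9509 payoff=22.7091 vs cont=24.4606 → 24.4606 [wait]  node(2,1) S=111.3800 payoff=0.0000 vs cont=8.6826 → 8.6826 [wait]  node(2,2) S=153.2473 payoff=0.0000 vs cont=1.4700 → 1.4700 [wait]  ⇒ S*(2)=-
t_1: node(1,0) S=94.9542 payoff=8.7058 vs cont=16.5451 → 16.5451 [wait]  node(1,1) S=130.6472 payoff=0.0000 vs cont=5.0918 → 5.0918 [wait]  ⇒ S*(1)=-
t_0: node(0,0) S=111.3800 payoff=0.0000 vs cont=10.8126 → 10.8126 [wait]  ⇒ S*(0)=-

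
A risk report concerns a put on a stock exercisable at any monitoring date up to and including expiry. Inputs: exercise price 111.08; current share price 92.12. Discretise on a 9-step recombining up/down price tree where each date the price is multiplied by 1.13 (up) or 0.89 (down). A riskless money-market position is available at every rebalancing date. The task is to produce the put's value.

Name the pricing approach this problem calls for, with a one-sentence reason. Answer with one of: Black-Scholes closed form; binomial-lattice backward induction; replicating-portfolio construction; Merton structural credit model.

framework: binomial-lattice backward induction

Key observation: an American put (K = 111.08, S₀ = 92.12) on a 9-date tree has no closed form — the optimal stopping decision is embedded and must be resolved recursively from expiry.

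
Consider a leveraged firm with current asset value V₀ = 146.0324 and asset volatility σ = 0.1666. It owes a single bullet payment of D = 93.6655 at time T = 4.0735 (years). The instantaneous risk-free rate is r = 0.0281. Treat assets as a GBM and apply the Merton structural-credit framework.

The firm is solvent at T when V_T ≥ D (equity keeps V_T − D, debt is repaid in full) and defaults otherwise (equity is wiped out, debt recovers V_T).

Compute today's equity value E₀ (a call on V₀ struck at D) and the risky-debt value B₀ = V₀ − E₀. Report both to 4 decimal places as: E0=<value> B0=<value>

Apply the equity-as-call identities (strike 93.6655, horizon 4.0735 years):
d₁ = [ln(V₀/D) + (r + σ²/2)T] / (σ√T)
   = [ln(146.0324/93.6655) + (0.0281 + 0.5·0.1666²)·4.0735] / (0.1666·√4.0735)
   = [0.444099 + 0.170996] / 0.336247 = 1.829294
d₂ = d₁ − σ√T = 1.829294 − 0.336247 = 1.493046
N(d₁) = 0.966322,  N(d₂) = 0.932287,  e^(−rT) = 0.891843
E₀ = V₀·N(d₁) − D·e^(−rT)·N(d₂)
   = 146.0324·0.966322 − 93.6655·0.891843·0.932287 = 63.235802
B₀ = V₀ − E₀ = 146.0324 − 63.235802 = 82.796598

E0=63.2358 B0=82.7966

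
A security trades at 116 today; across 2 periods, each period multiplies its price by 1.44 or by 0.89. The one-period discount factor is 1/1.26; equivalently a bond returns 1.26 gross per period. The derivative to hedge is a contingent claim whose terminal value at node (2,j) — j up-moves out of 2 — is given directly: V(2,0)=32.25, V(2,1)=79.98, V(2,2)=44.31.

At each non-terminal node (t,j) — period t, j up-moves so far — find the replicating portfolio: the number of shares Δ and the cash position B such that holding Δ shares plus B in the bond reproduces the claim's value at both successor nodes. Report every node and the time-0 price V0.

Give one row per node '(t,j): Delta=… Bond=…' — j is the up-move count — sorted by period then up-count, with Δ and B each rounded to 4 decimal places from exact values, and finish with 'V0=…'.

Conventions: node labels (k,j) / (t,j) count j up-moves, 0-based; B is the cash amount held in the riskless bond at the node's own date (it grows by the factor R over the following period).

(0,0): Delta=-0.1042 Bond=49.0755
(1,0): Delta=0.8406 Bond=-35.7030
(1,1): Delta=-0.3883 Bond=109.2861
V0=36.9897

Since d<R<u, set p* = (R−d)/(u−d) = 0.6727; price each node as the discounted p*-expectation of its children.
Expiry values: V(2,0)=32.2500, V(2,1)=79.9800, V(2,2)=44.3100
(1,0): S=103.2400. Δ = (V_up−V_dn)/(S_up−S_dn) = (79.9800−32.2500)/(148.6656−91.8836) = 0.8406. V = [p*·79.9800 + (1−p*)·32.2500]/1.26 = 51.0788. B = V − Δ·S = -35.7030.
(1,1): S=167.0400. Δ = (V_up−V_dn)/(S_up−S_dn) = (44.3100−79.9800)/(240.5376−148.6656) = -0.3883. V = [p*·44.3100 + (1−p*)·79.9800]/1.26 = 44.4316. B = V − Δ·S = 109.2861.
(0,0): S=116.0000. Δ = (V_up−V_dn)/(S_up−S_dn) = (44.4316−51.0788)/(167.0400−103.2400) = -0.1042. V = [p*·44.4316 + (1−p*)·51.0788]/1.26 = 36.9897. B = V − Δ·S = 49.0755.
Sanity check at the root: Δ(0,0)·S0 + B(0,0) reproduces V0 = 36.9897.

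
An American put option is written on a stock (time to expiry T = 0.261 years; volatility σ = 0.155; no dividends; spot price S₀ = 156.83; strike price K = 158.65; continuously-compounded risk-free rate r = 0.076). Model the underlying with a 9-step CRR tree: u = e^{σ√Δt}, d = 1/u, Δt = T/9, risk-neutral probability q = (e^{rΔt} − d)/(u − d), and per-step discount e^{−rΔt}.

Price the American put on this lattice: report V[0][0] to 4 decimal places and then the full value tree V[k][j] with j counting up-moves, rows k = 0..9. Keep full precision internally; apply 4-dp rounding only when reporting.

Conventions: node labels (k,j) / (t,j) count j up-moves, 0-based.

params: Δt=0.02900 u=1.02675 d=0.97395 q=0.53519 e^(-rΔt)=0.99780
t_9 payoffs: 34.9818 28.2778 21.2104 13.7599 5.9055 0.0000 0.0000 0.0000 0.0000 0.0000
k=8: node(8,0) S=126.9760 payoff=31.6740 vs cont=31.3247 → 31.6740 [stop]  node(8,1) S=133.8593 payoff=24.7907 vs cont=24.4414 → 24.7907 [stop]  node(8,2) S=141.1157 payoff=17.5343 vs cont=17.1850 → 17.5343 [stop]  node(8,3) S=148.7655 payoff=9.8845 vs cont=9.5352 → 9.8845 [stop]  node(8,4) S=156.8300 payoff=1.8200 vs cont=2.7389 → 2.7389 [wait]  node(8,5) S=165.3317 payoff=0.0000 vs cont=0.0000 → 0.0000 [wait]  node(8,6) S=174.2942 payoff=0.0000 vs cont=0.0000 → 0.0000 [wait]  node(8,7) S=183.7426 payoff=0.0000 vs cont=0.0000 → 0.0000 [wait]  node(8,8) S=193.7031 payoff=0.0000 vs cont=0.0000 → 0.0000 [wait]
k=7: node(7,0) S=130.3722 payoff=28.2778 vs cont=27.9285 → 28.2778 [stop]  node(7,1) S=137.4396 payoff=21.2104 vs cont=20.8611 → 21.2104 [stop]  node(7,2) S=144.8901 payoff=13.7599 vs cont=13.4106 → 13.7599 [stop]  node(7,3) S=152.7445 payoff=5.9055 vs cont=6.0469 → 6.0469 [wait]  node(7,4) S=161.0247 payoff=0.0000 vs cont=1.2702 → 1.2702 [wait]  node(7,5) S=169.7538 payoff=0.0000 vs cont=0.0000 → 0.0000 [wait]  node(7,6) S=178.9560 payoff=0.0000 vs cont=0.0000 → 0.0000 [wait]  node(7,7) S=188.6571 payoff=0.0000 vs cont=0.0000 → 0.0000 [wait]
k=6: node(6,0) S=133.8593 payoff=24.7907 vs cont=24.4414 → 24.7907 [stop]  node(6,1) S=141.1157 payoff=17.5343 vs cont=17.1850 → 17.5343 [stop]  node(6,2) S=148.7655 payoff=9.8845 vs cont=9.6107 → 9.8845 [stop]  node(6,3) S=156.8300 payoff=1.8200 vs cont=3.4828 → 3.4828 [wait]  node(6,4) S=165.3317 payoff=0.0000 vs cont=0.5891 → 0.5891 [wait]  node(6,5) S=174.2942 payoff=0.0000 vs cont=0.0000 → 0.0000 [wait]  node(6,6) S=183.7426 payoff=0.0000 vs cont=0.0000 → 0.0000 [wait]
k=5: node(5,0) S=137.4396 payoff=21.2104 vs cont=20.8611 → 21.2104 [stop]  node(5,1) S=144.8901 payoff=13.7599 vs cont=13.4106 → 13.7599 [stop]  node(5,2) S=152.7445 payoff=5.9055 vs cont=6.4441 → 6.4441 [wait]  node(5,3) S=161.0247 payoff=0.0000 vs cont=1.9299 → 1.9299 [wait]  node(5,4) S=169.7538 payoff=0.0000 vs cont=0.2732 → 0.2732 [wait]  node(5,5) S=178.9560 payoff=0.0000 vs cont=0.0000 → 0.0000 [wait]
k=4: node(4,0) S=141.1157 payoff=17.5343 vs cont=17.1850 → 17.5343 [stop]  node(4,1) S=148.7655 payoff=9.8845 vs cont=9.8229 → 9.8845 [stop]  node(4,2) S=156.8300 payoff=1.8200 vs cont=4.0193 → 4.0193 [wait]  node(4,3) S=165.3317 payoff=0.0000 vs cont=1.0409 → 1.0409 [wait]  node(4,4) S=174.2942 payoff=0.0000 vs cont=0.1267 → 0.1267 [wait]
k=3: node(3,0) S=144.8901 payoff=13.7599 vs cont=13.4106 → 13.7599 [stop]  node(3,1) S=152.7445 payoff=5.9055 vs cont=6.7306 → 6.7306 [wait]  node(3,2) S=161.0247 payoff=0.0000 vs cont=2.4199 → 2.4199 [wait]  node(3,3) S=169.7538 payoff=0.0000 vs cont=0.5504 → 0.5504 [wait]
k=2: node(2,0) S=148.7655 payoff=9.8845 vs cont=9.9759 → 9.9759 [wait]  node(2,1) S=156.8300 payoff=1.8200 vs cont=4.4138 → 4.4138 [wait]  node(2,2) S=165.3317 payoff=0.0000 vs cont=1.4163 → 1.4163 [wait]
k=1: node(1,0) S=152.7445 payoff=5.9055 vs cont=6.9837 → 6.9837 [wait]  node(1,1) S=161.0247 payoff=0.0000 vs cont=2.8034 → 2.8034 [wait]
k=0: node(0,0) S=156.8300 payoff=1.8200 vs cont=4.7360 → 4.7360 [wait]

price = 4.7360
tree:
4.7360
6.9837 2.8034
9.9759 4.4138 1.4163
13.7599 6.7306 2.4199 0.5504
17.5343 9.8845 4.0193 1.0409 0.1267
21.2104 13.7599 6.4441 1.9299 0.2732 0.0000
24.7907 17.5343 9.8845 3.4828 0.5891 0.0000 0.0000
28.2778 21.2104 13.7599 6.0469 1.2702 0.0000 0.0000 0.0000
31.6740 24.7907 17.5343 9.8845 2.7389 0.0000 0.0000 0.0000 0.0000
34.9818 28.2778 21.2104 13.7599 5.9055 0.0000 0.0000 0.0000 0.0000 0.0000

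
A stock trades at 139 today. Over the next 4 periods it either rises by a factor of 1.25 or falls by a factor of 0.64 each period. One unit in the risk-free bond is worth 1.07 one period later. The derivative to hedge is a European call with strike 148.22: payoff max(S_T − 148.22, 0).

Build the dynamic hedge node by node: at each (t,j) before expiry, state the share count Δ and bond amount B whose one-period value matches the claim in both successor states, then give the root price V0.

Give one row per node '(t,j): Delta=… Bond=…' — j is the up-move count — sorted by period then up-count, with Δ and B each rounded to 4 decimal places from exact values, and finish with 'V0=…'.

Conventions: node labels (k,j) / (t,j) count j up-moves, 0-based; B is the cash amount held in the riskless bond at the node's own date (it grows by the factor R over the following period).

The replicating-portfolio and risk-neutral prices coincide; use p* = (1.07−0.64)/(1.25−0.64) = 0.7049 for the latter.
Terminal payoffs: V(4,0)=0.0000, V(4,1)=0.0000, V(4,2)=0.0000, V(4,3)=25.5300, V(4,4)=191.1355
Node (3,0) S=36.4380: V=(p*·0.0000+(1−p*)·0.0000)/1.07=0.0000; Δ=(0.0000−0.0000)/(45.5475−23.3203)=0.0000; B=V−Δ·S=0.0000
Node (3,1) S=71.1680: V=(p*·0.0000+(1−p*)·0.0000)/1.07=0.0000; Δ=(0.0000−0.0000)/(88.9600−45.5475)=0.0000; B=V−Δ·S=0.0000
Node (3,2) S=139.0000: V=(p*·25.5300+(1−p*)·0.0000)/1.07=16.8192; Δ=(25.5300−0.0000)/(173.7500−88.9600)=0.3011; B=V−Δ·S=-25.0332
Node (3,3) S=271.4844: V=(p*·191.1355+(1−p*)·25.5300)/1.07=132.9610; Δ=(191.1355−25.5300)/(339.3555−173.7500)=1.0000; B=V−Δ·S=-138.5234
Node (2,0) S=56.9344: V=(p*·0.0000+(1−p*)·0.0000)/1.07=0.0000; Δ=(0.0000−0.0000)/(71.1680−36.4380)=0.0000; B=V−Δ·S=0.0000
Node (2,1) S=111.2000: V=(p*·16.8192+(1−p*)·0.0000)/1.07=11.0805; Δ=(16.8192−0.0000)/(139.0000−71.1680)=0.2480; B=V−Δ·S=-16.4920
Node (2,2) S=217.1875: V=(p*·132.9610+(1−p*)·16.8192)/1.07=92.2333; Δ=(132.9610−16.8192)/(271.4844−139.0000)=0.8766; B=V−Δ·S=-98.1631
Node (1,0) S=88.9600: V=(p*·11.0805+(1−p*)·0.0000)/1.07=7.2999; Δ=(11.0805−0.0000)/(111.2000−56.9344)=0.2042; B=V−Δ·S=-10.8649
Node (1,1) S=173.7500: V=(p*·92.2333+(1−p*)·11.0805)/1.07=63.8193; Δ=(92.2333−11.0805)/(217.1875−111.2000)=0.7657; B=V−Δ·S=-69.2181
Node (0,0) S=139.0000: V=(p*·63.8193+(1−p*)·7.2999)/1.07=44.0574; Δ=(63.8193−7.2999)/(173.7500−88.9600)=0.6666; B=V−Δ·S=-48.5973
Verification: the root portfolio costs Δ(0,0)·S0 + B(0,0) = 44.0574, matching V0.

(0,0): Delta=0.6666 Bond=-48.5973
(1,0): Delta=0.2042 Bond=-10.8649
(1,1): Delta=0.7657 Bond=-69.2181
(2,0): Delta=0.0000 Bond=0.0000
(2,1): Delta=0.2480 Bond=-16.4920
(2,2): Delta=0.8766 Bond=-98.1631
(3,0): Delta=0.0000 Bond=0.0000
(3,1): Delta=0.0000 Bond=0.0000
(3,2): Delta=0.3011 Bond=-25.0332
(3,3): Delta=1.0000 Bond=-138.5234
V0=44.0574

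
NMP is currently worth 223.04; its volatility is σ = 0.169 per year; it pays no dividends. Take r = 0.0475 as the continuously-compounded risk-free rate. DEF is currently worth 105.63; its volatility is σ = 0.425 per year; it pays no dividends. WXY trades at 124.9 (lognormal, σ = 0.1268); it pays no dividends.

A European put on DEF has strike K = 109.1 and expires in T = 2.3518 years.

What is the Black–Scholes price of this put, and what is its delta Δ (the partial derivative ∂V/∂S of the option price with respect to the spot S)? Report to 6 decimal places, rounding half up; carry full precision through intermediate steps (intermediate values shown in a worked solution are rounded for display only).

σ√T = 0.425·√2.3518 = 0.651762
d₁ = (ln(S/K) + (r+σ²/2)T) / (σ√T) = (ln(105.63/109.1) + (0.0475+0.425²/2)·2.3518) / 0.651762 = (-0.032322 + 0.324107) / 0.651762 = 0.447686
d₂ = d₁ − σ√T = 0.447686 − 0.651762 = -0.204076
e^{−rT} = 0.894303
N(−d₁) = 0.327190,  N(−d₂) = 0.580853
Put price V = K·e^{−rT}·N(−d₂) − S·N(−d₁) = 56.672928 − 34.561060 = 22.111868
Δ = −N(−d₁) = -0.327190

price = 22.111868
Δ = -0.327190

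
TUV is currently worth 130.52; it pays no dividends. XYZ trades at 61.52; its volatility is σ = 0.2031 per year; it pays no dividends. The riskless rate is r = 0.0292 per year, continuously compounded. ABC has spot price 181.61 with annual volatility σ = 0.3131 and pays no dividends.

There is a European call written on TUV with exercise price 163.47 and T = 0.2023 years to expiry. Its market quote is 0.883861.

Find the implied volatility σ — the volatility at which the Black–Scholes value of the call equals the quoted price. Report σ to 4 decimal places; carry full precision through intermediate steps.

At σ = 0.3531 the Black–Scholes value reproduces the quote:
σ√T = 0.3531·√0.2023 = 0.158817
d₁ = (ln(S/K) + (r+σ²/2)T) / (σ√T) = (ln(130.52/163.47) + (0.0292+0.3531²/2)·0.2023) / 0.158817 = (-0.225103 + 0.018519) / 0.158817 = -1.300775
d₂ = d₁ − σ√T = -1.300775 − 0.158817 = -1.459591
e^{−rT} = 0.994110
N(d₁) = 0.096668,  N(d₂) = 0.072201
V = S·N(d₁) − K·e^{−rT}·N(d₂) = 12.617079 − 11.733218 = 0.883861 (equal to the quote); since ∂V/∂σ > 0 for all σ, the implied volatility is unique

sigma = 0.3531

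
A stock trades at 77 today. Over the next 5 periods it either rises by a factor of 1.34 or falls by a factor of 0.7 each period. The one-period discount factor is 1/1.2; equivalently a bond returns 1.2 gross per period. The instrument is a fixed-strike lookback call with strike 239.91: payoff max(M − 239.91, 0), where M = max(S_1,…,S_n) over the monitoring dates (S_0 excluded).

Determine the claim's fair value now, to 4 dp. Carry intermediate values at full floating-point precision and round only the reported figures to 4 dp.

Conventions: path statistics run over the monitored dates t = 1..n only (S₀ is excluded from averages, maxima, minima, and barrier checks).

No-arbitrage gives p* = (R−d)/(u−d) = 0.7812: enumerate every path, weight its payoff by its p*-probability, and discount by R^5.
Enumerate all 2^5 = 32 price paths (U = up ×1.34, D = down ×0.7); each path with k up-moves has probability p*^k·(1−p*)^(5−k).
DDDDD: M=53.9000, payoff=0.0000, prob=0.000501
UDDDD: M=103.1800, payoff=0.0000, prob=0.001789
DUDDD: M=72.2260, payoff=0.0000, prob=0.001789
UUDDD: M=138.2612, payoff=0.0000, prob=0.006389
DDUDD: M=53.9000, payoff=0.0000, prob=0.001789
UDUDD: M=103.1800, payoff=0.0000, prob=0.006389
DUUDD: M=96.7828, payoff=0.0000, prob=0.006389
UUUDD: M=185.2700, payoff=0.0000, prob=0.022817
DDDUD: M=53.9000, payoff=0.0000, prob=0.001789
UDDUD: M=103.1800, payoff=0.0000, prob=0.006389
DUDUD: M=72.2260, payoff=0.0000, prob=0.006389
UUDUD: M=138.2612, payoff=0.0000, prob=0.022817
DDUUD: M=67.7480, payoff=0.0000, prob=0.006389
UDUUD: M=129.6890, payoff=0.0000, prob=0.022817
DUUUD: M=129.6890, payoff=0.0000, prob=0.022817
UUUUD: M=248.2618, payoff=8.3518, prob=0.081491
DDDDU: M=53.9000, payoff=0.0000, prob=0.001789
UDDDU: M=103.1800, payoff=0.0000, prob=0.006389
DUDDU: M=72.2260, payoff=0.0000, prob=0.006389
UUDDU: M=138.2612, payoff=0.0000, prob=0.022817
DDUDU: M=53.9000, payoff=0.0000, prob=0.006389
UDUDU: M=103.1800, payoff=0.0000, prob=0.022817
DUUDU: M=96.7828, payoff=0.0000, prob=0.022817
UUUDU: M=185.2700, payoff=0.0000, prob=0.081491
DDDUU: M=53.9000, payoff=0.0000, prob=0.006389
UDDUU: M=103.1800, payoff=0.0000, prob=0.022817
DUDUU: M=90.7823, payoff=0.0000, prob=0.022817
UUDUU: M=173.7833, payoff=0.0000, prob=0.081491
DDUUU: M=90.7823, payoff=0.0000, prob=0.022817
UDUUU: M=173.7833, payoff=0.0000, prob=0.081491
DUUUU: M=173.7833, payoff=0.0000, prob=0.081491
UUUUU: M=332.6708, payoff=92.7608, prob=0.291038
Price = Σ prob·payoff / R^5 = 27.677549 / 2.488320 = 11.1230

price = 11.1230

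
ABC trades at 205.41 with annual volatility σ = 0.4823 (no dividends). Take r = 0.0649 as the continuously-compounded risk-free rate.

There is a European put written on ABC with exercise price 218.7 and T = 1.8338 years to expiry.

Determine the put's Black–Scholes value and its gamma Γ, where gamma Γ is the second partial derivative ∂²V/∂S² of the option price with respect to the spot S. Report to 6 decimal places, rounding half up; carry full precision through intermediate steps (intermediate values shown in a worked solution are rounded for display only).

σ√T = 0.4823·√1.8338 = 0.653120
d₁ = (ln(S/K) + (r+σ²/2)T) / (σ√T) = (ln(205.41/218.7) + (0.0649+0.4823²/2)·1.8338) / 0.653120 = (-0.062693 + 0.332297) / 0.653120 = 0.412793
d₂ = d₁ − σ√T = 0.412793 − 0.653120 = -0.240327
e^{−rT} = 0.887796
N(−d₁) = 0.339879,  N(−d₂) = 0.594962
Put price V = K·e^{−rT}·N(−d₂) − S·N(−d₁) = 115.518294 − 69.814543 = 45.703751
φ(d₁) = (1/√(2π))·e^{−d₁²/2} = 0.366360
Γ = φ(d₁) / (S·σ·√T) = 0.002731

price = 45.703751
Γ = 0.002731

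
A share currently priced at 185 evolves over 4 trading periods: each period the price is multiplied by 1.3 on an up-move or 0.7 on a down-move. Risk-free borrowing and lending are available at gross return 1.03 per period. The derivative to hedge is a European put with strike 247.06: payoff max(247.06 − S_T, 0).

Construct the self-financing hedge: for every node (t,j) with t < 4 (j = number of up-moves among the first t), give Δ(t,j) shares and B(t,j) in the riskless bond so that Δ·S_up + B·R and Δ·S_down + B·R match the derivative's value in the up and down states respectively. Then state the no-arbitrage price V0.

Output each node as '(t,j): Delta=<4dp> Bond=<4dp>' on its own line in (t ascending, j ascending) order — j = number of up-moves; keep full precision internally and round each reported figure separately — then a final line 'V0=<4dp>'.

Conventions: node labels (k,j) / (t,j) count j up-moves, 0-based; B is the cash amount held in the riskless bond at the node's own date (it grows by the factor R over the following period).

(0,0): Delta=-0.5394 Bond=167.1352
(1,0): Delta=-0.8626 Bond=213.9992
(1,1): Delta=-0.3970 Bond=137.9083
(2,0): Delta=-1.0000 Bond=232.8777
(2,1): Delta=-0.8020 Bond=210.2259
(2,2): Delta=-0.2186 Bond=86.2616
(3,0): Delta=-1.0000 Bond=239.8641
(3,1): Delta=-1.0000 Bond=239.8641
(3,2): Delta=-0.7148 Bond=197.4433
(3,3): Delta=0.0000 Bond=0.0000
V0=67.3465

Arbitrage-free pricing uses the up-move probability p* = (R−d)/(u−d) = 0.5500, discounting each step at R = 1.03.
At maturity the claim pays: V(4,0)=202.6415, V(4,1)=164.5685, V(4,2)=93.8615, V(4,3)=0.0000, V(4,4)=0.0000
(3,0): S=63.4550. Δ = (V_up−V_dn)/(S_up−S_dn) = (164.5685−202.6415)/(82.4915−44.4185) = -1.0000. V = [p*·164.5685 + (1−p*)·202.6415]/1.03 = 176.4091. B = V − Δ·S = 239.8641.
(3,1): S=117.8450. Δ = (V_up−V_dn)/(S_up−S_dn) = (93.8615−164.5685)/(153.1985−82.4915) = -1.0000. V = [p*·93.8615 + (1−p*)·164.5685]/1.03 = 122.0191. B = V − Δ·S = 239.8641.
(3,2): S=218.8550. Δ = (V_up−V_dn)/(S_up−S_dn) = (0.0000−93.8615)/(284.5115−153.1985) = -0.7148. V = [p*·0.0000 + (1−p*)·93.8615]/1.03 = 41.0075. B = V − Δ·S = 197.4433.
(3,3): S=406.4450. Δ = (V_up−V_dn)/(S_up−S_dn) = (0.0000−0.0000)/(528.3785−284.5115) = 0.0000. V = [p*·0.0000 + (1−p*)·0.0000]/1.03 = 0.0000. B = V − Δ·S = 0.0000.
(2,0): S=90.6500. Δ = (V_up−V_dn)/(S_up−S_dn) = (122.0191−176.4091)/(117.8450−63.4550) = -1.0000. V = [p*·122.0191 + (1−p*)·176.4091]/1.03 = 142.2277. B = V − Δ·S = 232.8777.
(2,1): S=168.3500. Δ = (V_up−V_dn)/(S_up−S_dn) = (41.0075−122.0191)/(218.8550−117.8450) = -0.8020. V = [p*·41.0075 + (1−p*)·122.0191]/1.03 = 75.2065. B = V − Δ·S = 210.2259.
(2,2): S=312.6500. Δ = (V_up−V_dn)/(S_up−S_dn) = (0.0000−41.0075)/(406.4450−218.8550) = -0.2186. V = [p*·0.0000 + (1−p*)·41.0075]/1.03 = 17.9159. B = V − Δ·S = 86.2616.
(1,0): S=129.5000. Δ = (V_up−V_dn)/(S_up−S_dn) = (75.2065−142.2277)/(168.3500−90.6500) = -0.8626. V = [p*·75.2065 + (1−p*)·142.2277]/1.03 = 102.2971. B = V − Δ·S = 213.9992.
(1,1): S=240.5000. Δ = (V_up−V_dn)/(S_up−S_dn) = (17.9159−75.2065)/(312.6500−168.3500) = -0.3970. V = [p*·17.9159 + (1−p*)·75.2065]/1.03 = 42.4239. B = V − Δ·S = 137.9083.
(0,0): S=185.0000. Δ = (V_up−V_dn)/(S_up−S_dn) = (42.4239−102.2971)/(240.5000−129.5000) = -0.5394. V = [p*·42.4239 + (1−p*)·102.2971]/1.03 = 67.3465. B = V − Δ·S = 167.1352.
As a check, the time-0 holding Δ(0,0)·S0 + B(0,0) comes to 67.3465 — exactly V0.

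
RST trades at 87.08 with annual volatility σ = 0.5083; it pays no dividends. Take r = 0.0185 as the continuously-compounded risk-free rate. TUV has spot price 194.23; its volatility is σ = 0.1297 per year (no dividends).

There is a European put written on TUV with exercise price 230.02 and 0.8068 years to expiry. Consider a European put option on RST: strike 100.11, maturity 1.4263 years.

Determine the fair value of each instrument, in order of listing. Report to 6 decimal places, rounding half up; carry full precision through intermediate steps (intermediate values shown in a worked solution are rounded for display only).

price(TUV put K=230.02) = 33.439110
price(RST put K=100.11) = 27.592620

[TUV put K=230.02]
σ√T = 0.1297·√0.8068 = 0.116499
d₁ = (ln(S/K) + (r+σ²/2)T) / (σ√T) = (ln(194.23/230.02) + (0.0185+0.1297²/2)·0.8068) / 0.116499 = (-0.169123 + 0.021712) / 0.116499 = -1.265343
d₂ = d₁ − σ√T = -1.265343 − 0.116499 = -1.381842
e^{−rT} = 0.985185
N(−d₁) = 0.897126,  N(−d₂) = 0.916490
price = K·e^{−rT}·N(−d₂) − S·N(−d₁) = 207.687844 − 174.248734 = 33.439110
[RST put K=100.11]
σ√T = 0.5083·√1.4263 = 0.607052
d₁ = (ln(S/K) + (r+σ²/2)T) / (σ√T) = (ln(87.08/100.11) + (0.0185+0.5083²/2)·1.4263) / 0.607052 = (-0.139442 + 0.210642) / 0.607052 = 0.117288
d₂ = d₁ − σ√T = 0.117288 − 0.607052 = -0.489763
e^{−rT} = 0.973959
N(−d₁) = 0.453316,  N(−d₂) = 0.687849
price = K·e^{−rT}·N(−d₂) − S·N(−d₁) = 67.067363 − 39.474743 = 27.592620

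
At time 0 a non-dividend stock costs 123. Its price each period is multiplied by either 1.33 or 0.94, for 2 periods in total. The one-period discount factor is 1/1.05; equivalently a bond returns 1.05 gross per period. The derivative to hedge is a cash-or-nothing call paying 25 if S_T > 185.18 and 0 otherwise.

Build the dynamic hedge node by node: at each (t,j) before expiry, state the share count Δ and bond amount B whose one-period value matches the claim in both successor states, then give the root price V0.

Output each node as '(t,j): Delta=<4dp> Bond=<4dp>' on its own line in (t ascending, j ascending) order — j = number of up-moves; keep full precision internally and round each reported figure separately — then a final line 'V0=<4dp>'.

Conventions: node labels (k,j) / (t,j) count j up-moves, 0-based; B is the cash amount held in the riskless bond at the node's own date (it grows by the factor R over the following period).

(0,0): Delta=0.1400 Bond=-15.4153
(1,0): Delta=0.0000 Bond=0.0000
(1,1): Delta=0.3918 Bond=-57.3871
V0=1.8039

The replicating-portfolio and risk-neutral prices coincide; use p* = (1.05−0.94)/(1.33−0.94) = 0.2821 for the latter.
Payoffs at expiry: V(2,0)=0.0000, V(2,1)=0.0000, V(2,2)=25.0000
Node (1,0) S=115.6200: V=(p*·0.0000+(1−p*)·0.0000)/1.05=0.0000; Δ=(0.0000−0.0000)/(153.7746−108.6828)=0.0000; B=V−Δ·S=0.0000
Node (1,1) S=163.5900: V=(p*·25.0000+(1−p*)·0.0000)/1.05=6.7155; Δ=(25.0000−0.0000)/(217.5747−153.7746)=0.3918; B=V−Δ·S=-57.3871
Node (0,0) S=123.0000: V=(p*·6.7155+(1−p*)·0.0000)/1.05=1.8039; Δ=(6.7155−0.0000)/(163.5900−115.6200)=0.1400; B=V−Δ·S=-15.4153
Check: Δ(0,0)·S0 + B(0,0) = 1.8039 = V0.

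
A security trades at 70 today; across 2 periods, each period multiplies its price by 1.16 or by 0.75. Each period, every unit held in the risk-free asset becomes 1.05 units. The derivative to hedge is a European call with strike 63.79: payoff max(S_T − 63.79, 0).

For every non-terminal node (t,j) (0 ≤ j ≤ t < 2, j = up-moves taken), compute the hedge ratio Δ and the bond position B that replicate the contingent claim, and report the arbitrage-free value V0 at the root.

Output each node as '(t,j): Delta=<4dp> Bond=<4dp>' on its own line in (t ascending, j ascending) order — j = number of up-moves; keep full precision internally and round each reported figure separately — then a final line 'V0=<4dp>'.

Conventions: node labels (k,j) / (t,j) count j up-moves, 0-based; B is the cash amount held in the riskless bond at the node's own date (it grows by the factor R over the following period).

Since d<R<u, set p* = (R−d)/(u−d) = 0.7317; price each node as the discounted p*-expectation of its children.
Expiry values: V(2,0)=0.0000, V(2,1)=0.0000, V(2,2)=30.4020
  t=1,j=0: stock 52.5000 → up 60.9000 (V=0.0000), down 39.3750 (V=0.0000). Price 0.0000; hedge Δ=0.0000, bond B=0.0000.
  t=1,j=1: stock 81.2000 → up 94.1920 (V=30.4020), down 60.9000 (V=0.0000). Price 21.1861; hedge Δ=0.9132, bond B=-52.9652.
  t=0,j=0: stock 70.0000 → up 81.2000 (V=21.1861), down 52.5000 (V=0.0000). Price 14.7638; hedge Δ=0.7382, bond B=-36.9095.
Verification: the root portfolio costs Δ(0,0)·S0 + B(0,0) = 14.7638, matching V0.

(0,0): Delta=0.7382 Bond=-36.9095
(1,0): Delta=0.0000 Bond=0.0000
(1,1): Delta=0.9132 Bond=-52.9652
V0=14.7638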